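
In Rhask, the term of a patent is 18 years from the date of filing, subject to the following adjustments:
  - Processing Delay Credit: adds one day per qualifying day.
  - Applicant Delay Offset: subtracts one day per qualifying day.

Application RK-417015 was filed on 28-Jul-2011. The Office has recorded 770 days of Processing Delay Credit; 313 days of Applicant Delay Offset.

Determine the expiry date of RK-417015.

2030-10-28

Base term: filing date + 18 years → 28 July 2029.
Processing Delay Credit: +770 days → 6 September 2031.
Applicant Delay Offset: −313 days → 28 October 2030.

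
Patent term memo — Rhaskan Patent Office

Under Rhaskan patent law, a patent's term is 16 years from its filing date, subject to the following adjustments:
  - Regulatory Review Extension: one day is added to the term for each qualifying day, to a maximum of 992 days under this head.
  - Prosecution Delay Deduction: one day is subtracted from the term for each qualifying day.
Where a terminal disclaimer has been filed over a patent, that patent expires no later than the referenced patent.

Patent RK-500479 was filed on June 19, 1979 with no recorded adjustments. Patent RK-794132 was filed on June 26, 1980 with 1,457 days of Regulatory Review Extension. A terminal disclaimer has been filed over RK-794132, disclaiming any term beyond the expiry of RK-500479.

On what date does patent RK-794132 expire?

Natural term of RK-794132:
  Base: filing + 16 years → 26 June 1996.
  Regulatory Review Extension: 1457 days claimed exceeds the 992-day cap, so +992 days → 15 March 1999.
Expiry of referenced patent RK-500479:
  Base: filing + 16 years → 19 June 1995.
Terminal disclaimer: RK-794132 expires on the earlier of 15 March 1999 and 19 June 1995.

June 19, 1995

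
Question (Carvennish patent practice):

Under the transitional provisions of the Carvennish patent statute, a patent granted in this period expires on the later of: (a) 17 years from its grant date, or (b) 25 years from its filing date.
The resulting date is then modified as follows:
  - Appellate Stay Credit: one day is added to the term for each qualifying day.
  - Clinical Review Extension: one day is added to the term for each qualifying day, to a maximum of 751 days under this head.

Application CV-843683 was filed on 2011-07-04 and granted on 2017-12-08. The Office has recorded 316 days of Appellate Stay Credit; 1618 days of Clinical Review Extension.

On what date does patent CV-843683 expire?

2039-06-06

(a) grant + 17 years → 8 December 2034.
(b) filing + 25 years → 4 July 2036.
Later of the two: 4 July 2036.
Appellate Stay Credit: +316 days → 16 May 2037.
Clinical Review Extension: 1618 days claimed exceeds the 751-day cap, so +751 days → 6 June 2039.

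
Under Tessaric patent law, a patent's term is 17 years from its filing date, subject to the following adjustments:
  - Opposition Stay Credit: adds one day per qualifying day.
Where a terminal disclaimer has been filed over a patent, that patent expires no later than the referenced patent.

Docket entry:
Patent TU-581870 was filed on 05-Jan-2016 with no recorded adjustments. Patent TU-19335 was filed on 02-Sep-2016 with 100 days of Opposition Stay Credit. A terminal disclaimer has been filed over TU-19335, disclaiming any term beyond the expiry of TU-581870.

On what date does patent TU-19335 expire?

January 5, 2033

Natural term of TU-19335:
  Base: filing + 17 years → 2 September 2033.
  Opposition Stay Credit: +100 days → 11 December 2033.
Expiry of referenced patent TU-581870:
  Base: filing + 17 years → 5 January 2033.
Terminal disclaimer: TU-19335 expires on the earlier of 11 December 2033 and 5 January 2033.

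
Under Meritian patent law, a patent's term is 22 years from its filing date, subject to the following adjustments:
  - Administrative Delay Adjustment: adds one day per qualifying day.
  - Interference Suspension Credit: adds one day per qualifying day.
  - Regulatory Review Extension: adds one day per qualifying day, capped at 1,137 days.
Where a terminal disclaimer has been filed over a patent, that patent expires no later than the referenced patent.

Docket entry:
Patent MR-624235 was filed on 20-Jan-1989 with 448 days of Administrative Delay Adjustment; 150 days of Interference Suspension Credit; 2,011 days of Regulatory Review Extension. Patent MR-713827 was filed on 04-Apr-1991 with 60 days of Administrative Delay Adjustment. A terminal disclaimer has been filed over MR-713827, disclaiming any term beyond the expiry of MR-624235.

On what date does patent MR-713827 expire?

2013-06-03

Natural term of MR-713827:
  Base: filing + 22 years → 4 April 2013.
  Administrative Delay Adjustment: +60 days → 3 June 2013.
Expiry of referenced patent MR-624235:
  Base: filing + 22 years → 20 January 2011.
  Administrative Delay Adjustment: +448 days → 12 April 2012.
  Interference Suspension Credit: +150 days → 9 September 2012.
  Regulatory Review Extension: 2011 days claimed exceeds the 1137-day cap, so +1137 days → 21 October 2015.
Terminal disclaimer: MR-713827 expires on the earlier of 3 June 2013 and 21 October 2015.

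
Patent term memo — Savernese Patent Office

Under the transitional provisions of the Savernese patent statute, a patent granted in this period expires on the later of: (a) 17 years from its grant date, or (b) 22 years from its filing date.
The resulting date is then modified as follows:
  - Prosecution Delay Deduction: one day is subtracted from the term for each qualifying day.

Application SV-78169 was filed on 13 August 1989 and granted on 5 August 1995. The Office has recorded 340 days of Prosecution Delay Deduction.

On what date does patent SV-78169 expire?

August 31, 2011

(a) grant + 17 years → 5 August 2012.
(b) filing + 22 years → 13 August 2011.
Later of the two: 5 August 2012.
Prosecution Delay Deduction: −340 days → 31 August 2011.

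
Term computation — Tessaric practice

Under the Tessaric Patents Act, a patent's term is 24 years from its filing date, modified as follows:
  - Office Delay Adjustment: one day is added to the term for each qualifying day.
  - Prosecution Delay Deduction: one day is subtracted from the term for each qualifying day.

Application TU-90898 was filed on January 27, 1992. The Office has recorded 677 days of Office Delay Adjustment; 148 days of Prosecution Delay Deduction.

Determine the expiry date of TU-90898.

Base term: filing date + 24 years → 27 January 2016.
Office Delay Adjustment: +677 days → 4 December 2017.
Prosecution Delay Deduction: −148 days → 9 July 2017.

July 9, 2017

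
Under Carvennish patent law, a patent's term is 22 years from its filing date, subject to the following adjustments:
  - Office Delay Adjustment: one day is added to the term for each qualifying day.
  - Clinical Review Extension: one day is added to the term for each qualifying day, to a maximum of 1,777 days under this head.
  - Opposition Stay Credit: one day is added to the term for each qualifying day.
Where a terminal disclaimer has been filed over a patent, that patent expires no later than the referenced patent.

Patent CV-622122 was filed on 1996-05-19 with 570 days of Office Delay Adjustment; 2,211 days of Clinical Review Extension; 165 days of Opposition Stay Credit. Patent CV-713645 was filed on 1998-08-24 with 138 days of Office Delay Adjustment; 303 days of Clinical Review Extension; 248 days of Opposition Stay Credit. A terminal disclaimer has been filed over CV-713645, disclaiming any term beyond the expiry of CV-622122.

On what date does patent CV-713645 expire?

July 14, 2022

Natural term of CV-713645:
  Base: filing + 22 years → 24 August 2020.
  Office Delay Adjustment: +138 days → 9 January 2021.
  Clinical Review Extension: 303 days (within the 1777-day cap) → +303 days → 8 November 2021.
  Opposition Stay Credit: +248 days → 14 July 2022.
Expiry of referenced patent CV-622122:
  Base: filing + 22 years → 19 May 2018.
  Office Delay Adjustment: +570 days → 10 December 2019.
  Clinical Review Extension: 2211 days claimed exceeds the 1777-day cap, so +1777 days → 21 October 2024.
  Opposition Stay Credit: +165 days → 4 April 2025.
Terminal disclaimer: CV-713645 expires on the earlier of 14 July 2022 and 4 April 2025.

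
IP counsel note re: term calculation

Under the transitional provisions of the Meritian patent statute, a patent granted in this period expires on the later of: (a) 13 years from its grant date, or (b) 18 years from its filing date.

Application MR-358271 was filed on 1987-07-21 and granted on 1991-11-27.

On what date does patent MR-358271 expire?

(a) grant + 13 years → 27 November 2004.
(b) filing + 18 years → 21 July 2005.
Later of the two: 21 July 2005.

July 21, 2005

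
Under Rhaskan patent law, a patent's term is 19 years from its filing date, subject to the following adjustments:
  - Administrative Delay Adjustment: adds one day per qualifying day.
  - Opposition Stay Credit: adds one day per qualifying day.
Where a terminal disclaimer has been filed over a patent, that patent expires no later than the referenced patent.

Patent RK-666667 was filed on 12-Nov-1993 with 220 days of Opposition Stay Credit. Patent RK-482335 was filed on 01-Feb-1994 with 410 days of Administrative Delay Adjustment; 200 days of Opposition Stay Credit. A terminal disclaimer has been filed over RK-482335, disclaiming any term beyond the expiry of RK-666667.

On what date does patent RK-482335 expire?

Natural term of RK-482335:
  Base: filing + 19 years → 1 February 2013.
  Administrative Delay Adjustment: +410 days → 18 March 2014.
  Opposition Stay Credit: +200 days → 4 October 2014.
Expiry of referenced patent RK-666667:
  Base: filing + 19 years → 12 November 2012.
  Opposition Stay Credit: +220 days → 20 June 2013.
Terminal disclaimer: RK-482335 expires on the earlier of 4 October 2014 and 20 June 2013.

2013-06-20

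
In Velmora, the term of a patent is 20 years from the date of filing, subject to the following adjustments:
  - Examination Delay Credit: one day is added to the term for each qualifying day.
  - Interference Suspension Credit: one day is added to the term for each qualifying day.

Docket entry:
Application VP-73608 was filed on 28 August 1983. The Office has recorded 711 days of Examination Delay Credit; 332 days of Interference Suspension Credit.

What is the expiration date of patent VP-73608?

2006-07-06

Base term: filing date + 20 years → 28 August 2003.
Examination Delay Credit: +711 days → 8 August 2005.
Interference Suspension Credit: +332 days → 6 July 2006.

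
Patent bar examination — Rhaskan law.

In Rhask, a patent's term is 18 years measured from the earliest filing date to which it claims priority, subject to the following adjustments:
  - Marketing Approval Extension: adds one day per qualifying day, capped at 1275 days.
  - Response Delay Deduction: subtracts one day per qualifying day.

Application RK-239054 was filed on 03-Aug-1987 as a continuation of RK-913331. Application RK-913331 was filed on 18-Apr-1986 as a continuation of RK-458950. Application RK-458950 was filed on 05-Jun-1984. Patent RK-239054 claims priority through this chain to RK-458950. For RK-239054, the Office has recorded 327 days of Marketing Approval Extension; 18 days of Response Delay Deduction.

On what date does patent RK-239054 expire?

2003-04-10

Earliest priority filing: 5 June 1984.
Base term: 5 June 1984 + 18 years → 5 June 2002.
Marketing Approval Extension: 327 days (within the 1275-day cap) → +327 days → 28 April 2003.
Response Delay Deduction: −18 days → 10 April 2003.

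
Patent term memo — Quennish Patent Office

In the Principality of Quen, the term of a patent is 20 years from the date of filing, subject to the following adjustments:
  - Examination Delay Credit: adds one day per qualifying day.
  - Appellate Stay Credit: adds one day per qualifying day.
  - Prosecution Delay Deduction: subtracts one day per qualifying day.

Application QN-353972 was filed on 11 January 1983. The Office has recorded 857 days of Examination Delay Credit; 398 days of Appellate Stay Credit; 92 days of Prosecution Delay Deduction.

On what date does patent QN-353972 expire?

Base term: filing date + 20 years → 11 January 2003.
Examination Delay Credit: +857 days → 17 May 2005.
Appellate Stay Credit: +398 days → 19 June 2006.
Prosecution Delay Deduction: −92 days → 19 March 2006.

March 19, 2006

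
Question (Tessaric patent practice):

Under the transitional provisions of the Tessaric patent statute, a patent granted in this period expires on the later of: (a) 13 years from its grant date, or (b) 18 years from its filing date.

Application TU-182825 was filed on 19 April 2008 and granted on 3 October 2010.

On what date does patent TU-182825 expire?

2026-04-19

(a) grant + 13 years → 3 October 2023.
(b) filing + 18 years → 19 April 2026.
Later of the two: 19 April 2026.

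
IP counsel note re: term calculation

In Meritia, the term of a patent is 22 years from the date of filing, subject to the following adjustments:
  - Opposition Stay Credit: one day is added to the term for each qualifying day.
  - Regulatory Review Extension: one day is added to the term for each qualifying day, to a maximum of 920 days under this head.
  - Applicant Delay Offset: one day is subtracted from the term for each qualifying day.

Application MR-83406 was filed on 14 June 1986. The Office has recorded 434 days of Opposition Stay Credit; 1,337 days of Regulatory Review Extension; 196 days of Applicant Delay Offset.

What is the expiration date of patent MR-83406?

Base term: filing date + 22 years → 14 June 2008.
Opposition Stay Credit: +434 days → 22 August 2009.
Regulatory Review Extension: 1337 days claimed exceeds the 920-day cap, so +920 days → 28 February 2012.
Applicant Delay Offset: −196 days → 16 August 2011.

2011-08-16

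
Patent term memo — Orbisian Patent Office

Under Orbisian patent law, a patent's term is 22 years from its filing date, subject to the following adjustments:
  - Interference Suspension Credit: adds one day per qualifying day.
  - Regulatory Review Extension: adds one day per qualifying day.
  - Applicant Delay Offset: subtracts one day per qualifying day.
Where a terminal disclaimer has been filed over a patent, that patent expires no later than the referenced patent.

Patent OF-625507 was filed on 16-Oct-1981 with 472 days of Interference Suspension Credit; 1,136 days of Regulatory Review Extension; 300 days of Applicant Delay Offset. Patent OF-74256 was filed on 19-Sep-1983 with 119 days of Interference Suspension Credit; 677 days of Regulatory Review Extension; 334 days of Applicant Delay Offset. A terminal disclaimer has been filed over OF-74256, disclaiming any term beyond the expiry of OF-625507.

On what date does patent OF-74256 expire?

Natural term of OF-74256:
  Base: filing + 22 years → 19 September 2005.
  Interference Suspension Credit: +119 days → 16 January 2006.
  Regulatory Review Extension: +677 days → 24 November 2007.
  Applicant Delay Offset: −334 days → 25 December 2006.
Expiry of referenced patent OF-625507:
  Base: filing + 22 years → 16 October 2003.
  Interference Suspension Credit: +472 days → 30 January 2005.
  Regulatory Review Extension: +1136 days → 11 March 2008.
  Applicant Delay Offset: −300 days → 16 May 2007.
Terminal disclaimer: OF-74256 expires on the earlier of 25 December 2006 and 16 May 2007.

2006-12-25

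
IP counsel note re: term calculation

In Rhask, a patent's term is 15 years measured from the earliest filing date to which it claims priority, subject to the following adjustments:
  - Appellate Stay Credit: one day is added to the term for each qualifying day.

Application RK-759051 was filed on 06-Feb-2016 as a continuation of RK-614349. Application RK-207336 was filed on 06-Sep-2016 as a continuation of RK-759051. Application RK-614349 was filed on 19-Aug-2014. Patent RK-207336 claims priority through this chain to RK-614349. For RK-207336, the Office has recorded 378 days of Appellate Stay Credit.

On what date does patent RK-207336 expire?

2030-09-01

Earliest priority filing: 19 August 2014.
Base term: 19 August 2014 + 15 years → 19 August 2029.
Appellate Stay Credit: +378 days → 1 September 2030.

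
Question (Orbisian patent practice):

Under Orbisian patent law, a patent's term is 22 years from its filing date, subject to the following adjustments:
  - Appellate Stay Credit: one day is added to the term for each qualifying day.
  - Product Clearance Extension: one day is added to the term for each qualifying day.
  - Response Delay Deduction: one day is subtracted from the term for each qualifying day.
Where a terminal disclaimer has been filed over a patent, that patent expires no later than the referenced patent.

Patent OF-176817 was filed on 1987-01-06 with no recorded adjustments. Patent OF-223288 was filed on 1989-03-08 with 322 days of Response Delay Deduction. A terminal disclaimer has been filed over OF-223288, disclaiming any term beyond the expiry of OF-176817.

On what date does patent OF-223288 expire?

Natural term of OF-223288:
  Base: filing + 22 years → 8 March 2011.
  Response Delay Deduction: −322 days → 20 April 2010.
Expiry of referenced patent OF-176817:
  Base: filing + 22 years → 6 January 2009.
Terminal disclaimer: OF-223288 expires on the earlier of 20 April 2010 and 6 January 2009.

January 6, 2009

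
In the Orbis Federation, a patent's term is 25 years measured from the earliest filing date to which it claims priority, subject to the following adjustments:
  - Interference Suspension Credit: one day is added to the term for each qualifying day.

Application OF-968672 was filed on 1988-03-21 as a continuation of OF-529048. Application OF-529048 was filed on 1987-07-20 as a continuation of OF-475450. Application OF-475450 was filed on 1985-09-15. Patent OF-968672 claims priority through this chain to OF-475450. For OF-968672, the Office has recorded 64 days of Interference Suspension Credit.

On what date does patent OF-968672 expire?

Earliest priority filing: 15 September 1985.
Base term: 15 September 1985 + 25 years → 15 September 2010.
Interference Suspension Credit: +64 days → 18 November 2010.

November 18, 2010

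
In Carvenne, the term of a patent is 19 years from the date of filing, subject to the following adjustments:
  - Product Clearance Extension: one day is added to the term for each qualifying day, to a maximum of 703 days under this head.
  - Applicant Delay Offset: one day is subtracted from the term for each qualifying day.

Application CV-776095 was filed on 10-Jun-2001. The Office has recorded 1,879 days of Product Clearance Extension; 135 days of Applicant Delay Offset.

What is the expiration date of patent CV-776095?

2021-12-30

Base term: filing date + 19 years → 10 June 2020.
Product Clearance Extension: 1879 days claimed exceeds the 703-day cap, so +703 days → 14 May 2022.
Applicant Delay Offset: −135 days → 30 December 2021.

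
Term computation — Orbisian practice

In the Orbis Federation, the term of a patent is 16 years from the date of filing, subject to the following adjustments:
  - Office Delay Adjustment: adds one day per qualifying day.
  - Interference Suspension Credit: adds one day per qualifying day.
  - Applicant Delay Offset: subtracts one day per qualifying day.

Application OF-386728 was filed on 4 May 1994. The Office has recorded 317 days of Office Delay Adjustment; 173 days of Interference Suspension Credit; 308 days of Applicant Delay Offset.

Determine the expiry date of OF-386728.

2010-11-02

Base term: filing date + 16 years → 4 May 2010.
Office Delay Adjustment: +317 days → 17 March 2011.
Interference Suspension Credit: +173 days → 6 September 2011.
Applicant Delay Offset: −308 days → 2 November 2010.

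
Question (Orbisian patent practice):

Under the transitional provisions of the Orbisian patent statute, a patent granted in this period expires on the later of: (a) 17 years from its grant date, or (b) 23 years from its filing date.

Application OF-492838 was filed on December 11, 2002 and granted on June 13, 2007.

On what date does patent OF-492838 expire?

(a) grant + 17 years → 13 June 2024.
(b) filing + 23 years → 11 December 2025.
Later of the two: 11 December 2025.

2025-12-11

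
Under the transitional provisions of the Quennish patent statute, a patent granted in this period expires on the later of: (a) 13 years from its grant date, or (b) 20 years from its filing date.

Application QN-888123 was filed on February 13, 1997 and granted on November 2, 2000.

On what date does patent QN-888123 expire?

2017-02-13

(a) grant + 13 years → 2 November 2013.
(b) filing + 20 years → 13 February 2017.
Later of the two: 13 February 2017.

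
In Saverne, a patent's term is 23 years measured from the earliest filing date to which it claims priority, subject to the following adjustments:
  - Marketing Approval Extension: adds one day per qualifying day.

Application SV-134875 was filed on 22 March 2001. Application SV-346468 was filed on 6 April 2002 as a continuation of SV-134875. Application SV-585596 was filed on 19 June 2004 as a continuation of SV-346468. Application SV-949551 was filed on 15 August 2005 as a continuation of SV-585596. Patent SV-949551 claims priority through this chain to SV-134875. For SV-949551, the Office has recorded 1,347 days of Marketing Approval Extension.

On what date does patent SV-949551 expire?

Earliest priority filing: 22 March 2001.
Base term: 22 March 2001 + 23 years → 22 March 2024.
Marketing Approval Extension: +1347 days → 29 November 2027.

November 29, 2027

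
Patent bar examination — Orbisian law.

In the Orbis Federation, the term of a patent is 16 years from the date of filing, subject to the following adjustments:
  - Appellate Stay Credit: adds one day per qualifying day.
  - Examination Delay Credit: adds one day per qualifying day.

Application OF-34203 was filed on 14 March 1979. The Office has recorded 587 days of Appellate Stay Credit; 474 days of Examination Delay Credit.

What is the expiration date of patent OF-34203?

Base term: filing date + 16 years → 14 March 1995.
Appellate Stay Credit: +587 days → 21 October 1996.
Examination Delay Credit: +474 days → 7 February 1998.

February 7, 1998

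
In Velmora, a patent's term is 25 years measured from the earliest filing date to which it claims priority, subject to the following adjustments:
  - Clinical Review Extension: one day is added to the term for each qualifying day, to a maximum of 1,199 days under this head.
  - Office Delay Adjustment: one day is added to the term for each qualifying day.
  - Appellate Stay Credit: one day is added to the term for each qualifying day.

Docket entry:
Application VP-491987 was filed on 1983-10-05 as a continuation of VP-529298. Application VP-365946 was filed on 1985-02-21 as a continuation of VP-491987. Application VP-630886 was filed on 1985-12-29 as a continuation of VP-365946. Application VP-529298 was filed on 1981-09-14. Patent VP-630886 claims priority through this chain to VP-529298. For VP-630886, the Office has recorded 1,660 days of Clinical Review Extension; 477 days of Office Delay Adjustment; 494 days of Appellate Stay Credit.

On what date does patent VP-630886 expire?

August 23, 2012

Earliest priority filing: 14 September 1981.
Base term: 14 September 1981 + 25 years → 14 September 2006.
Clinical Review Extension: 1660 days claimed exceeds the 1199-day cap, so +1199 days → 26 December 2009.
Office Delay Adjustment: +477 days → 17 April 2011.
Appellate Stay Credit: +494 days → 23 August 2012.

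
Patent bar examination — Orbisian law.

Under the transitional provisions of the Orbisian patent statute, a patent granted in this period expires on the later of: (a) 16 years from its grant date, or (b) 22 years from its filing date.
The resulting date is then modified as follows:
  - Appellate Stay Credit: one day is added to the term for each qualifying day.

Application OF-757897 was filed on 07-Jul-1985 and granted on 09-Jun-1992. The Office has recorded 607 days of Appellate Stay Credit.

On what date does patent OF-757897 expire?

(a) grant + 16 years → 9 June 2008.
(b) filing + 22 years → 7 July 2007.
Later of the two: 9 June 2008.
Appellate Stay Credit: +607 days → 6 February 2010.

February 6, 2010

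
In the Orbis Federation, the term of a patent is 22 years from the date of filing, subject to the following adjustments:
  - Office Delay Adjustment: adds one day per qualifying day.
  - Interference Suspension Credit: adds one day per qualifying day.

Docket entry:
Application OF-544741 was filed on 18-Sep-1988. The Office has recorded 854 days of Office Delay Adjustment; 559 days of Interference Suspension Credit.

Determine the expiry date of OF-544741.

2014-08-01

Base term: filing date + 22 years → 18 September 2010.
Office Delay Adjustment: +854 days → 19 January 2013.
Interference Suspension Credit: +559 days → 1 August 2014.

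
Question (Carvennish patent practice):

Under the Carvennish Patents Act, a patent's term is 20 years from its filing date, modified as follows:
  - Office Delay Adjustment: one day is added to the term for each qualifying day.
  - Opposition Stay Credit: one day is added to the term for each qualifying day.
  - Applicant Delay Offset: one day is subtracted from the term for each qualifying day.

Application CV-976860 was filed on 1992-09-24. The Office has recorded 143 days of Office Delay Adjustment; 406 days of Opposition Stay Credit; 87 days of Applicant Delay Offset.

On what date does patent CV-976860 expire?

2013-12-30

Base term: filing date + 20 years → 24 September 2012.
Office Delay Adjustment: +143 days → 14 February 2013.
Opposition Stay Credit: +406 days → 27 March 2014.
Applicant Delay Offset: −87 days → 30 December 2013.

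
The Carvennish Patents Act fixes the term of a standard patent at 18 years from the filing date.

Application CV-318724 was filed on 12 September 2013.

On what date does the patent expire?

Filing date + 18 years → 12 September 2031.

September 12, 2031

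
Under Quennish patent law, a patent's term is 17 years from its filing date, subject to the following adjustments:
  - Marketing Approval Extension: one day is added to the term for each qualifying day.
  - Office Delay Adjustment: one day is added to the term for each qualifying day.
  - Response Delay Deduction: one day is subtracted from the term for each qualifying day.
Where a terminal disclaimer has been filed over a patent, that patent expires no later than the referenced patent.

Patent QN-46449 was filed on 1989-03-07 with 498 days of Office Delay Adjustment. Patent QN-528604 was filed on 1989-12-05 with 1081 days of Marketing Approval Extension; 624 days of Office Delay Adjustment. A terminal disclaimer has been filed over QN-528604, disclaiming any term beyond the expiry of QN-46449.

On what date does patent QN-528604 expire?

Natural term of QN-528604:
  Base: filing + 17 years → 5 December 2006.
  Marketing Approval Extension: +1081 days → 20 November 2009.
  Office Delay Adjustment: +624 days → 6 August 2011.
Expiry of referenced patent QN-46449:
  Base: filing + 17 years → 7 March 2006.
  Office Delay Adjustment: +498 days → 18 July 2007.
Terminal disclaimer: QN-528604 expires on the earlier of 6 August 2011 and 18 July 2007.

July 18, 2007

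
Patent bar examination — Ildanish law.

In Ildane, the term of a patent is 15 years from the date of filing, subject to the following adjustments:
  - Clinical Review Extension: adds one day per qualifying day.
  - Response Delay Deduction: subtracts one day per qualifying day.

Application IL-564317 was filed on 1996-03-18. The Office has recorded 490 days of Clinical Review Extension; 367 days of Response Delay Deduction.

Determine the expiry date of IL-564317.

Base term: filing date + 15 years → 18 March 2011.
Clinical Review Extension: +490 days → 20 July 2012.
Response Delay Deduction: −367 days → 19 July 2011.

July 19, 2011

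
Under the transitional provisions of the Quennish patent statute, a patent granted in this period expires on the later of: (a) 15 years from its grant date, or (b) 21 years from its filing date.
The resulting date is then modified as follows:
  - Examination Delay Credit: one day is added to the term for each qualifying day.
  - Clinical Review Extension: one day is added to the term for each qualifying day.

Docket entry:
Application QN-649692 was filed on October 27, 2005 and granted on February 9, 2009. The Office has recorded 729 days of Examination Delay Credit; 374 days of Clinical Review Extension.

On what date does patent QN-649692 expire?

2029-11-03

(a) grant + 15 years → 9 February 2024.
(b) filing + 21 years → 27 October 2026.
Later of the two: 27 October 2026.
Examination Delay Credit: +729 days → 25 October 2028.
Clinical Review Extension: +374 days → 3 November 2029.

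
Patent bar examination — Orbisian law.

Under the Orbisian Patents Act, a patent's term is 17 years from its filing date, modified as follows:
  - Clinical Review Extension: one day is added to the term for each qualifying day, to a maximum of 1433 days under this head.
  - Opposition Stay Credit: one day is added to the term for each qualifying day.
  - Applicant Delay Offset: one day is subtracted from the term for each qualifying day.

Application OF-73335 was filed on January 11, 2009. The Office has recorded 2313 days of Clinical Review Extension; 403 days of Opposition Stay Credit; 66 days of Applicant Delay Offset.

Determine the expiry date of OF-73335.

November 16, 2030

Base term: filing date + 17 years → 11 January 2026.
Clinical Review Extension: 2313 days claimed exceeds the 1433-day cap, so +1433 days → 14 December 2029.
Opposition Stay Credit: +403 days → 21 January 2031.
Applicant Delay Offset: −66 days → 16 November 2030.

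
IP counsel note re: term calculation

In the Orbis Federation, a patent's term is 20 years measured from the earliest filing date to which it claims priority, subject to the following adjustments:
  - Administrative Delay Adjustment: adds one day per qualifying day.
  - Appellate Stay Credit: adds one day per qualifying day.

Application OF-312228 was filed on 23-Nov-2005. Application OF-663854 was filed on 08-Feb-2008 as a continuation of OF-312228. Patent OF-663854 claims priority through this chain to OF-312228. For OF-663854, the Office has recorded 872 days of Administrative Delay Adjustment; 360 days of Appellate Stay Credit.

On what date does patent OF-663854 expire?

Earliest priority filing: 23 November 2005.
Base term: 23 November 2005 + 20 years → 23 November 2025.
Administrative Delay Adjustment: +872 days → 13 April 2028.
Appellate Stay Credit: +360 days → 8 April 2029.

April 8, 2029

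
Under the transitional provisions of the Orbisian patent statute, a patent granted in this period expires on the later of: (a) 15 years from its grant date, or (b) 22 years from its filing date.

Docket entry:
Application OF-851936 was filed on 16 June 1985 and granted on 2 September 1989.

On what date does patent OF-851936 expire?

(a) grant + 15 years → 2 September 2004.
(b) filing + 22 years → 16 June 2007.
Later of the two: 16 June 2007.

2007-06-16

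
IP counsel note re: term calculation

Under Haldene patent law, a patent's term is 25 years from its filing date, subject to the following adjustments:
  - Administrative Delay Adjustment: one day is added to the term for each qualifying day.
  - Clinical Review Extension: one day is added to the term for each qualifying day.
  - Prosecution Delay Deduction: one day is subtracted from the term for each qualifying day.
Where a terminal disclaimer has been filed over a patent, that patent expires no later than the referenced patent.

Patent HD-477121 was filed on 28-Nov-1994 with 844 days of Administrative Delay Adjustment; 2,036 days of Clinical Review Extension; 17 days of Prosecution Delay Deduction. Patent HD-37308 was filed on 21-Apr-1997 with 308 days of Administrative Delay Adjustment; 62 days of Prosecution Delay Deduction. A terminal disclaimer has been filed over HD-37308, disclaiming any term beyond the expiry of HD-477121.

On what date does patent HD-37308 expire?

Natural term of HD-37308:
  Base: filing + 25 years → 21 April 2022.
  Administrative Delay Adjustment: +308 days → 23 February 2023.
  Prosecution Delay Deduction: −62 days → 23 December 2022.
Expiry of referenced patent HD-477121:
  Base: filing + 25 years → 28 November 2019.
  Administrative Delay Adjustment: +844 days → 21 March 2022.
  Clinical Review Extension: +2036 days → 17 October 2027.
  Prosecution Delay Deduction: −17 days → 30 September 2027.
Terminal disclaimer: HD-37308 expires on the earlier of 23 December 2022 and 30 September 2027.

December 23, 2022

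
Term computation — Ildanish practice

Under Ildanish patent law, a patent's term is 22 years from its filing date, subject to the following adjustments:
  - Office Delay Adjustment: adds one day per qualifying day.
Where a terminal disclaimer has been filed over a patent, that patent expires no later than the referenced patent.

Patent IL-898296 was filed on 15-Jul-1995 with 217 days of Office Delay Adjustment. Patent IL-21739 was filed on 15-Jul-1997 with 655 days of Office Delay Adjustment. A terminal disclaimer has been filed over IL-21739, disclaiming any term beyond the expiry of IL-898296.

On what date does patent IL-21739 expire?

2018-02-17

Natural term of IL-21739:
  Base: filing + 22 years → 15 July 2019.
  Office Delay Adjustment: +655 days → 30 April 2021.
Expiry of referenced patent IL-898296:
  Base: filing + 22 years → 15 July 2017.
  Office Delay Adjustment: +217 days → 17 February 2018.
Terminal disclaimer: IL-21739 expires on the earlier of 30 April 2021 and 17 February 2018.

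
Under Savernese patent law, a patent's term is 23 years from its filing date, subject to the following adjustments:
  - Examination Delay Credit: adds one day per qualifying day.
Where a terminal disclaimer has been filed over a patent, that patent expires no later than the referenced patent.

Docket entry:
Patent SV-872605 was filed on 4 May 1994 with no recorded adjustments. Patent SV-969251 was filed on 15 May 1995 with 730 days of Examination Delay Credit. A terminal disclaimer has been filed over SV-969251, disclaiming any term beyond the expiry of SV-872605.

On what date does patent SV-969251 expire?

Natural term of SV-969251:
  Base: filing + 23 years → 15 May 2018.
  Examination Delay Credit: +730 days → 14 May 2020.
Expiry of referenced patent SV-872605:
  Base: filing + 23 years → 4 May 2017.
Terminal disclaimer: SV-969251 expires on the earlier of 14 May 2020 and 4 May 2017.

2017-05-04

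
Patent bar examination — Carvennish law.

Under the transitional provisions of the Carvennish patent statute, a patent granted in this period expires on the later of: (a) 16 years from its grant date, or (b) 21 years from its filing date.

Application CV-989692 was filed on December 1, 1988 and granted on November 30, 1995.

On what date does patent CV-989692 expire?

(a) grant + 16 years → 30 November 2011.
(b) filing + 21 years → 1 December 2009.
Later of the two: 30 November 2011.

November 30, 2011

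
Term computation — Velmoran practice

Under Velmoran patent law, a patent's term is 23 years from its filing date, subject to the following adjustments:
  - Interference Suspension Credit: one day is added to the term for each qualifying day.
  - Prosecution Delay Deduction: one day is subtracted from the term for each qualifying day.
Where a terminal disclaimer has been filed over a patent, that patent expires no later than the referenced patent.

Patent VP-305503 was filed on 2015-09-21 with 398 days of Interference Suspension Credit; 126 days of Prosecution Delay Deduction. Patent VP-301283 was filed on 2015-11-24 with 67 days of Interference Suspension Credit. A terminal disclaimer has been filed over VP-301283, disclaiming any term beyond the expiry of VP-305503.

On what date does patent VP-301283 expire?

Natural term of VP-301283:
  Base: filing + 23 years → 24 November 2038.
  Interference Suspension Credit: +67 days → 30 January 2039.
Expiry of referenced patent VP-305503:
  Base: filing + 23 years → 21 September 2038.
  Interference Suspension Credit: +398 days → 24 October 2039.
  Prosecution Delay Deduction: −126 days → 20 June 2039.
Terminal disclaimer: VP-301283 expires on the earlier of 30 January 2039 and 20 June 2039.

2039-01-30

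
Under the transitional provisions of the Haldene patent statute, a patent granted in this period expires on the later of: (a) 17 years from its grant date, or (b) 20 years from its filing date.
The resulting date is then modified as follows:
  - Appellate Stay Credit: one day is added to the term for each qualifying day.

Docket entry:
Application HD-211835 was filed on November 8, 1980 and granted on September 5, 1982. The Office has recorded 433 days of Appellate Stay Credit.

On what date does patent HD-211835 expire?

(a) grant + 17 years → 5 September 1999.
(b) filing + 20 years → 8 November 2000.
Later of the two: 8 November 2000.
Appellate Stay Credit: +433 days → 15 January 2002.

January 15, 2002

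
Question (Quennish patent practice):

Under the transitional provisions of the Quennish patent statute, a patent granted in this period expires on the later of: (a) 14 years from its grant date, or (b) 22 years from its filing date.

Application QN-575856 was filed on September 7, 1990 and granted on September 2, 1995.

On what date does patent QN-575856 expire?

(a) grant + 14 years → 2 September 2009.
(b) filing + 22 years → 7 September 2012.
Later of the two: 7 September 2012.

September 7, 2012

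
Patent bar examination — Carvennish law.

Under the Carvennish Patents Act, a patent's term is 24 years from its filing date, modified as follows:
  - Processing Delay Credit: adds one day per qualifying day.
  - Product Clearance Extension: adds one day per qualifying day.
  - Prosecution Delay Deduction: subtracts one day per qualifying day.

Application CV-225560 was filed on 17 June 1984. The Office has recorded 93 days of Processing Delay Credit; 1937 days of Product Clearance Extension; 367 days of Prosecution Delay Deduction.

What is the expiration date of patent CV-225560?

January 5, 2013

Base term: filing date + 24 years → 17 June 2008.
Processing Delay Credit: +93 days → 18 September 2008.
Product Clearance Extension: +1937 days → 7 January 2014.
Prosecution Delay Deduction: −367 days → 5 January 2013.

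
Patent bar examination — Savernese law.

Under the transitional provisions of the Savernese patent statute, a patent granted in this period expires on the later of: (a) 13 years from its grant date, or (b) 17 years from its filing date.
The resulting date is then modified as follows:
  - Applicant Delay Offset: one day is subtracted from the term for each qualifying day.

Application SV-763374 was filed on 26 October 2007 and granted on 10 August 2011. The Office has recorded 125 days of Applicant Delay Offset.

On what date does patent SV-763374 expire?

June 23, 2024

(a) grant + 13 years → 10 August 2024.
(b) filing + 17 years → 26 October 2024.
Later of the two: 26 October 2024.
Applicant Delay Offset: −125 days → 23 June 2024.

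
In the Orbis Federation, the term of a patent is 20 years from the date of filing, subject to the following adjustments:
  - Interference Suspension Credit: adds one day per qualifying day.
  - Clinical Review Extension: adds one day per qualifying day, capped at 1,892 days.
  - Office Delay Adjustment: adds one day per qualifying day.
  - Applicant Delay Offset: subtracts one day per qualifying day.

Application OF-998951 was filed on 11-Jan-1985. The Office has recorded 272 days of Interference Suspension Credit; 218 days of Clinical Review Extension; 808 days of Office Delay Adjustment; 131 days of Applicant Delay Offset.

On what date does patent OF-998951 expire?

Base term: filing date + 20 years → 11 January 2005.
Interference Suspension Credit: +272 days → 10 October 2005.
Clinical Review Extension: 218 days (within the 1892-day cap) → +218 days → 16 May 2006.
Office Delay Adjustment: +808 days → 1 August 2008.
Applicant Delay Offset: −131 days → 23 March 2008.

2008-03-23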